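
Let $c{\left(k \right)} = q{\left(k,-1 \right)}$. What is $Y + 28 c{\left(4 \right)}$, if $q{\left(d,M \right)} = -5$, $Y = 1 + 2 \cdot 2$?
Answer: $-135$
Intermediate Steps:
$Y = 5$ ($Y = 1 + 4 = 5$)
$c{\left(k \right)} = -5$
$Y + 28 c{\left(4 \right)} = 5 + 28 \left(-5\right) = 5 - 140 = -135$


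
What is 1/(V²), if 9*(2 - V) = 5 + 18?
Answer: 81/25 ≈ 3.2400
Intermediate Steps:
V = -5/9 (V = 2 - (5 + 18)/9 = 2 - ⅑*23 = 2 - 23/9 = -5/9 ≈ -0.55556)
1/(V²) = 1/((-5/9)²) = 1/(25/81) = 81/25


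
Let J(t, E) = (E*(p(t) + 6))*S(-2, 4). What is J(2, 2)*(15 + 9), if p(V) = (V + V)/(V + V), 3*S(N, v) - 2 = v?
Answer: 672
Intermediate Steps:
S(N, v) = ⅔ + v/3
p(V) = 1 (p(V) = (2*V)/((2*V)) = (2*V)*(1/(2*V)) = 1)
J(t, E) = 14*E (J(t, E) = (E*(1 + 6))*(⅔ + (⅓)*4) = (E*7)*(⅔ + 4/3) = (7*E)*2 = 14*E)
J(2, 2)*(15 + 9) = (14*2)*(15 + 9) = 28*24 = 672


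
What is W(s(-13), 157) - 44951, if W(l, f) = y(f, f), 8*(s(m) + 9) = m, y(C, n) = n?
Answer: -44794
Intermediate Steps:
s(m) = -9 + m/8
W(l, f) = f
W(s(-13), 157) - 44951 = 157 - 44951 = -44794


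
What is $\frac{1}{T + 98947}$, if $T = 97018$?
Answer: $\frac{1}{195965} \approx 5.1029 \cdot 10^{-6}$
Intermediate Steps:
$\frac{1}{T + 98947} = \frac{1}{97018 + 98947} = \frac{1}{195965}$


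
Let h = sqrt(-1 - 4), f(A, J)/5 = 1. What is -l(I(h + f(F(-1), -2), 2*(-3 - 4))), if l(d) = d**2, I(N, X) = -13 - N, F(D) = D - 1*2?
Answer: -(18 + I*sqrt(5))**2 ≈ -319.0 - 80.498*I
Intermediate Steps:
F(D) = -2 + D (F(D) = D - 2 = -2 + D)
f(A, J) = 5 (f(A, J) = 5*1 = 5)
h = I*sqrt(5) (h = sqrt(-5) = I*sqrt(5) ≈ 2.2361*I)
-l(I(h + f(F(-1), -2), 2*(-3 - 4))) = -(-13 - (I*sqrt(5) + 5))**2 = -(-13 - (5 + I*sqrt(5)))**2 = -(-13 + (-5 - I*sqrt(5)))**2 = -(-18 - I*sqrt(5))**2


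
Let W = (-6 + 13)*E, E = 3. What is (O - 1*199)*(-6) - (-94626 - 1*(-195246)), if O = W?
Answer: -99552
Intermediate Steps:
W = 21 (W = (-6 + 13)*3 = 7*3 = 21)
O = 21
(O - 1*199)*(-6) - (-94626 - 1*(-195246)) = (21 - 1*199)*(-6) - (-94626 - 1*(-195246)) = (21 - 199)*(-6) - (-94626 + 195246) = -178*(-6) - 1*100620 = 1068 - 100620 = -99552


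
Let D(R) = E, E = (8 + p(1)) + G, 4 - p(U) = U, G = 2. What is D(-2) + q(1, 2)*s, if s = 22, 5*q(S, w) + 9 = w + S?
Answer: -67/5 ≈ -13.400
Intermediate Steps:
q(S, w) = -9/5 + S/5 + w/5 (q(S, w) = -9/5 + (w + S)/5 = -9/5 + (S + w)/5 = -9/5 + (S/5 + w/5) = -9/5 + S/5 + w/5)
p(U) = 4 - U
E = 13 (E = (8 + (4 - 1*1)) + 2 = (8 + (4 - 1)) + 2 = (8 + 3) + 2 = 11 + 2 = 13)
D(R) = 13
D(-2) + q(1, 2)*s = 13 + (-9/5 + (1/5)*1 + (1/5)*2)*22 = 13 + (-9/5 + 1/5 + 2/5)*22 = 13 - 6/5*22 = 13 - 132/5 = -67/5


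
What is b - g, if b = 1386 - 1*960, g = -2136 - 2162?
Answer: 4724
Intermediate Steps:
g = -4298
b = 426 (b = 1386 - 960 = 426)
b - g = 426 - 1*(-4298) = 426 + 4298 = 4724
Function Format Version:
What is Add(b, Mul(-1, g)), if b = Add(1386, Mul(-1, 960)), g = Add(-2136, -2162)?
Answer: 4724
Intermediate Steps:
g = -4298
b = 426 (b = Add(1386, -960) = 426)
Add(b, Mul(-1, g)) = Add(426, Mul(-1, -4298)) = Add(426, 4298) = 4724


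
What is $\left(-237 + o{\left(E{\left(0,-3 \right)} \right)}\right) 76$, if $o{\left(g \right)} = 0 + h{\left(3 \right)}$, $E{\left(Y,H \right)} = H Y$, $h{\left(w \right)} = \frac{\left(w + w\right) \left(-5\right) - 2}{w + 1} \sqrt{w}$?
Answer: $-18012 - 608 \sqrt{3} \approx -19065.0$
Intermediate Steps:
$h{\left(w \right)} = \frac{\sqrt{w} \left(-2 - 10 w\right)}{1 + w}$ ($h{\left(w \right)} = \frac{2 w \left(-5\right) - 2}{1 + w} \sqrt{w} = \frac{- 10 w - 2}{1 + w} \sqrt{w} = \frac{-2 - 10 w}{1 + w} \sqrt{w} = \frac{\sqrt{w} \left(-2 - 10 w\right)}{1 + w}$)
$o{\left(g \right)} = - 8 \sqrt{3}$ ($o{\left(g \right)} = 0 + \frac{\sqrt{3} \left(-2 - 30\right)}{1 + 3} = 0 + \frac{\sqrt{3} \left(-2 - 30\right)}{4} = 0 + \sqrt{3} \cdot \frac{1}{4} \left(-32\right) = 0 - 8 \sqrt{3} = - 8 \sqrt{3}$)
$\left(-237 + o{\left(E{\left(0,-3 \right)} \right)}\right) 76 = \left(-237 - 8 \sqrt{3}\right) 76 = -18012 - 608 \sqrt{3}$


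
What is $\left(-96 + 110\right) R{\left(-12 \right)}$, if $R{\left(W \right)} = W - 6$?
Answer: $-252$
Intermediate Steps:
$R{\left(W \right)} = -6 + W$ ($R{\left(W \right)} = W - 6 = -6 + W$)
$\left(-96 + 110\right) R{\left(-12 \right)} = \left(-96 + 110\right) \left(-6 - 12\right) = 14 \left(-18\right) = -252$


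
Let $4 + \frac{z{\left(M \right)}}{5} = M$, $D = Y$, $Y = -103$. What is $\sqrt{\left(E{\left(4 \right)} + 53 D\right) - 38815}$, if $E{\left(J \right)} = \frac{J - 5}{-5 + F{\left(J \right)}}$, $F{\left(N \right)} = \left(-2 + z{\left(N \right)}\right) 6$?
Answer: $\frac{i \sqrt{12795169}}{17} \approx 210.41 i$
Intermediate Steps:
$D = -103$
$z{\left(M \right)} = -20 + 5 M$
$F{\left(N \right)} = -132 + 30 N$ ($F{\left(N \right)} = \left(-2 + \left(-20 + 5 N\right)\right) 6 = \left(-22 + 5 N\right) 6 = -132 + 30 N$)
$E{\left(J \right)} = \frac{-5 + J}{-137 + 30 J}$ ($E{\left(J \right)} = \frac{J - 5}{-5 + \left(-132 + 30 J\right)} = \frac{-5 + J}{-137 + 30 J}$)
$\sqrt{\left(E{\left(4 \right)} + 53 D\right) - 38815} = \sqrt{\left(\frac{-5 + 4}{-137 + 30 \cdot 4} + 53 \left(-103\right)\right) - 38815} = \sqrt{\left(\frac{1}{-137 + 120} \left(-1\right) - 5459\right) - 38815} = \sqrt{\left(\frac{1}{-17} \left(-1\right) - 5459\right) - 38815} = \sqrt{\left(\left(- \frac{1}{17}\right) \left(-1\right) - 5459\right) - 38815} = \sqrt{\left(\frac{1}{17} - 5459\right) - 38815} = \sqrt{- \frac{92802}{17} - 38815} = \sqrt{- \frac{752657}{17}} = \frac{i \sqrt{12795169}}{17}$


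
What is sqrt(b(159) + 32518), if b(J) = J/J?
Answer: sqrt(32519) ≈ 180.33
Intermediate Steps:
b(J) = 1
sqrt(b(159) + 32518) = sqrt(1 + 32518) = sqrt(32519)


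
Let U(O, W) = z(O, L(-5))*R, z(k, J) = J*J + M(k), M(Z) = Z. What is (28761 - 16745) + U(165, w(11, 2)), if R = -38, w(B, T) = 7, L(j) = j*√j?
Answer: 10496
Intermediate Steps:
L(j) = j^(3/2)
z(k, J) = k + J² (z(k, J) = J*J + k = J² + k = k + J²)
U(O, W) = 4750 - 38*O (U(O, W) = (O + ((-5)^(3/2))²)*(-38) = (O + (-5*I*√5)²)*(-38) = (O - 125)*(-38) = (-125 + O)*(-38) = 4750 - 38*O)
(28761 - 16745) + U(165, w(11, 2)) = (28761 - 16745) + (4750 - 38*165) = 12016 + (4750 - 6270) = 12016 - 1520 = 10496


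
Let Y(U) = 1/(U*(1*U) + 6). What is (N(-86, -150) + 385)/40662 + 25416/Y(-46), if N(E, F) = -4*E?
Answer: 27074241513/502 ≈ 5.3933e+7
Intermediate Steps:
Y(U) = 1/(6 + U²) (Y(U) = 1/(U*U + 6) = 1/(U² + 6) = 1/(6 + U²))
(N(-86, -150) + 385)/40662 + 25416/Y(-46) = (-4*(-86) + 385)/40662 + 25416/(1/(6 + (-46)²)) = (344 + 385)*(1/40662) + 25416/(1/(6 + 2116)) = 729*(1/40662) + 25416/(1/2122) = 9/502 + 25416/(1/2122) = 9/502 + 25416*2122 = 9/502 + 53932752 = 27074241513/502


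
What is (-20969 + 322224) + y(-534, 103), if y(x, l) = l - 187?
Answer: 301171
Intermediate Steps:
y(x, l) = -187 + l
(-20969 + 322224) + y(-534, 103) = (-20969 + 322224) + (-187 + 103) = 301255 - 84 = 301171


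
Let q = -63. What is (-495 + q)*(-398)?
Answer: 222084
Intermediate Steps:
(-495 + q)*(-398) = (-495 - 63)*(-398) = -558*(-398) = 222084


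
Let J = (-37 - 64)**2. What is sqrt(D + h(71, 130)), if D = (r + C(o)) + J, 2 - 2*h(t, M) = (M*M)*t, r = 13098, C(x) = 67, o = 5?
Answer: 287*I*sqrt(7) ≈ 759.33*I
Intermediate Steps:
J = 10201 (J = (-101)**2 = 10201)
h(t, M) = 1 - t*M**2/2 (h(t, M) = 1 - M*M*t/2 = 1 - M**2*t/2 = 1 - t*M**2/2)
D = 23366 (D = (13098 + 67) + 10201 = 13165 + 10201 = 23366)
sqrt(D + h(71, 130)) = sqrt(23366 + (1 - 1/2*71*130**2)) = sqrt(23366 + (1 - 1/2*71*16900)) = sqrt(23366 + (1 - 599950)) = sqrt(23366 - 599949) = sqrt(-576583) = 287*I*sqrt(7)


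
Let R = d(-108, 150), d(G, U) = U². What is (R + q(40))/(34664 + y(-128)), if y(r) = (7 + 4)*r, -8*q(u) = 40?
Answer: 22495/33256 ≈ 0.67642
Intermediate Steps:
q(u) = -5 (q(u) = -⅛*40 = -5)
R = 22500 (R = 150² = 22500)
y(r) = 11*r
(R + q(40))/(34664 + y(-128)) = (22500 - 5)/(34664 + 11*(-128)) = 22495/(34664 - 1408) = 22495/33256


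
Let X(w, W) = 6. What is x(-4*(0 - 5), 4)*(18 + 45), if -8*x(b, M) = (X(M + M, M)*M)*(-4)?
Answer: 756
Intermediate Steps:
x(b, M) = 3*M (x(b, M) = -6*M*(-4)/8 = -(-3)*M = 3*M)
x(-4*(0 - 5), 4)*(18 + 45) = (3*4)*(18 + 45) = 12*63 = 756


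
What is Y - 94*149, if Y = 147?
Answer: -13859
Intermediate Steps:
Y - 94*149 = 147 - 94*149 = 147 - 14006 = -13859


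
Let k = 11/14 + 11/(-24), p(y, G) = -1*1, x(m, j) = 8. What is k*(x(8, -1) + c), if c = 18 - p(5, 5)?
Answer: 495/56 ≈ 8.8393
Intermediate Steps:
p(y, G) = -1
k = 55/168 (k = 11*(1/14) + 11*(-1/24) = 11/14 - 11/24 = 55/168 ≈ 0.32738)
c = 19 (c = 18 - 1*(-1) = 18 + 1 = 19)
k*(x(8, -1) + c) = 55*(8 + 19)/168 = (55/168)*27 = 495/56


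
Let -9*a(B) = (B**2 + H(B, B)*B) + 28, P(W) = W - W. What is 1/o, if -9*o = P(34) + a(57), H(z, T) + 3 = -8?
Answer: 81/2650 ≈ 0.030566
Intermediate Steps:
P(W) = 0
H(z, T) = -11 (H(z, T) = -3 - 8 = -11)
a(B) = -28/9 - B**2/9 + 11*B/9 (a(B) = -((B**2 - 11*B) + 28)/9 = -(28 + B**2 - 11*B)/9 = -28/9 - B**2/9 + 11*B/9)
o = 2650/81 (o = -(0 + (-28/9 - 1/9*57**2 + (11/9)*57))/9 = -(0 + (-28/9 - 1/9*3249 + 209/3))/9 = -(0 + (-28/9 - 361 + 209/3))/9 = -(0 - 2650/9)/9 = -1/9*(-2650/9) = 2650/81 ≈ 32.716)
1/o = 1/(2650/81) = 81/2650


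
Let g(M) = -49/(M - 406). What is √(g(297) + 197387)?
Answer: 4*√146572518/109 ≈ 444.28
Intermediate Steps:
g(M) = -49/(-406 + M)
√(g(297) + 197387) = √(-49/(-406 + 297) + 197387) = √(-49/(-109) + 197387) = √(-49*(-1/109) + 197387) = √(49/109 + 197387) = √(21515232/109) = 4*√146572518/109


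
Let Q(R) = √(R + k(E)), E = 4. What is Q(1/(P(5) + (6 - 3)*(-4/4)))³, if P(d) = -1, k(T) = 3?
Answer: 11*√11/8 ≈ 4.5604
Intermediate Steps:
Q(R) = √(3 + R) (Q(R) = √(R + 3) = √(3 + R))
Q(1/(P(5) + (6 - 3)*(-4/4)))³ = (√(3 + 1/(-1 + (6 - 3)*(-4/4))))³ = (√(3 + 1/(-1 + 3*(-4*¼))))³ = (√(3 + 1/(-1 + 3*(-1))))³ = (√(3 + 1/(-1 - 3)))³ = (√(3 + 1/(-4)))³ = (√(3 - ¼))³ = (√(11/4))³ = (√11/2)³ = 11*√11/8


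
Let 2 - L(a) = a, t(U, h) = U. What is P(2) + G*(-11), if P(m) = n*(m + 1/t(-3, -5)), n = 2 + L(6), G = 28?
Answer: -934/3 ≈ -311.33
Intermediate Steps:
L(a) = 2 - a
n = -2 (n = 2 + (2 - 1*6) = 2 + (2 - 6) = 2 - 4 = -2)
P(m) = ⅔ - 2*m (P(m) = -2*(m + 1/(-3)) = -2*(m - ⅓) = -2*(-⅓ + m) = ⅔ - 2*m)
P(2) + G*(-11) = (⅔ - 2*2) + 28*(-11) = (⅔ - 4) - 308 = -10/3 - 308 = -934/3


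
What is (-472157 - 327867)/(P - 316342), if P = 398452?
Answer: -400012/41055 ≈ -9.7433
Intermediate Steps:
(-472157 - 327867)/(P - 316342) = (-472157 - 327867)/(398452 - 316342) = -800024/82110 = -800024*1/82110 = -400012/41055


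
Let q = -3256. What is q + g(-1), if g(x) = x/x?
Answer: -3255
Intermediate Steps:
g(x) = 1
q + g(-1) = -3256 + 1 = -3255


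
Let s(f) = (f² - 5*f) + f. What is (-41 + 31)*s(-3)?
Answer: -210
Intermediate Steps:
s(f) = f² - 4*f
(-41 + 31)*s(-3) = (-41 + 31)*(-3*(-4 - 3)) = -(-30)*(-7) = -10*21 = -210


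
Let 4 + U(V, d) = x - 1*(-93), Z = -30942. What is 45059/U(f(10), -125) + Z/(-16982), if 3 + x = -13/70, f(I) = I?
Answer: 26874652127/51005437 ≈ 526.90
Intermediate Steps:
x = -223/70 (x = -3 - 13/70 = -223/70 ≈ -3.1857)
U(V, d) = 6007/70 (U(V, d) = -4 + (-223/70 - 1*(-93)) = -4 + (-223/70 + 93) = -4 + 6287/70 = 6007/70)
45059/U(f(10), -125) + Z/(-16982) = 45059/(6007/70) - 30942/(-16982) = 45059*(70/6007) - 30942*(-1/16982) = 3154130/6007 + 15471/8491 = 26874652127/51005437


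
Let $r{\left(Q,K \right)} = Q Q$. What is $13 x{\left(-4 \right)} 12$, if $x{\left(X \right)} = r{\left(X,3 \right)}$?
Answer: $2496$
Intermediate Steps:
$r{\left(Q,K \right)} = Q^{2}$
$x{\left(X \right)} = X^{2}$
$13 x{\left(-4 \right)} 12 = 13 \left(-4\right)^{2} \cdot 12 = 13 \cdot 16 \cdot 12 = 208 \cdot 12 = 2496$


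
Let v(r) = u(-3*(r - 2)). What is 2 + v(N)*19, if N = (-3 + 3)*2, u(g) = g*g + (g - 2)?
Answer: 762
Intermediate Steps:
u(g) = -2 + g + g**2 (u(g) = g**2 + (-2 + g) = -2 + g + g**2)
N = 0 (N = 0*2 = 0)
v(r) = 4 + (6 - 3*r)**2 - 3*r (v(r) = -2 - 3*(r - 2) + (-3*(r - 2))**2 = -2 - 3*(-2 + r) + (-3*(-2 + r))**2 = -2 + (6 - 3*r) + (6 - 3*r)**2 = 4 + (6 - 3*r)**2 - 3*r)
2 + v(N)*19 = 2 + (40 - 39*0 + 9*0**2)*19 = 2 + (40 + 0 + 9*0)*19 = 2 + (40 + 0 + 0)*19 = 2 + 40*19 = 2 + 760 = 762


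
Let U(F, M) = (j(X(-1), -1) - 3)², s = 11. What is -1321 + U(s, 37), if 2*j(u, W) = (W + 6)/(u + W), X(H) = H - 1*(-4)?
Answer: -21087/16 ≈ -1317.9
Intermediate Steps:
X(H) = 4 + H (X(H) = H + 4 = 4 + H)
j(u, W) = (6 + W)/(2*(W + u)) (j(u, W) = ((W + 6)/(u + W))/2 = ((6 + W)/(W + u))/2 = (6 + W)/(2*(W + u)))
U(F, M) = 49/16 (U(F, M) = ((3 + (½)*(-1))/(-1 + (4 - 1)) - 3)² = ((3 - ½)/(-1 + 3) - 3)² = ((5/2)/2 - 3)² = ((½)*(5/2) - 3)² = (5/4 - 3)² = (-7/4)² = 49/16)
-1321 + U(s, 37) = -1321 + 49/16 = -21087/16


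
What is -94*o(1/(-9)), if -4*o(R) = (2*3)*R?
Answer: -47/3 ≈ -15.667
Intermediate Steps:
o(R) = -3*R/2 (o(R) = -2*3*R/4 = -3*R/2)
-94*o(1/(-9)) = -(-141)*1/(-9) = -(-141)*1*(-1/9) = -(-141)*(-1)/9 = -94*1/6 = -47/3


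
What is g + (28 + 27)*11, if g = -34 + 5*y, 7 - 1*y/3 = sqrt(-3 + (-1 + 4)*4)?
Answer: 631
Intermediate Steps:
y = 12 (y = 21 - 3*sqrt(-3 + (-1 + 4)*4) = 21 - 3*sqrt(-3 + 3*4) = 21 - 3*sqrt(-3 + 12) = 21 - 3*sqrt(9) = 21 - 3*3 = 21 - 9 = 12)
g = 26 (g = -34 + 5*12 = -34 + 60 = 26)
g + (28 + 27)*11 = 26 + (28 + 27)*11 = 26 + 55*11 = 26 + 605 = 631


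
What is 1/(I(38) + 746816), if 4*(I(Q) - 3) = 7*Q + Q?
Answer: 1/746895 ≈ 1.3389e-6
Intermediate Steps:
I(Q) = 3 + 2*Q (I(Q) = 3 + (7*Q + Q)/4 = 3 + (8*Q)/4 = 3 + 2*Q)
1/(I(38) + 746816) = 1/((3 + 2*38) + 746816) = 1/((3 + 76) + 746816) = 1/(79 + 746816) = 1/746895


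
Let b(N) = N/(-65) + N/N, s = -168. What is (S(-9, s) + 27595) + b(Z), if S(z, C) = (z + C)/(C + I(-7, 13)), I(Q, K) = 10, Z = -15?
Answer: 56684959/2054 ≈ 27597.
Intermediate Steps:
S(z, C) = (C + z)/(10 + C) (S(z, C) = (z + C)/(C + 10) = (C + z)/(10 + C))
b(N) = 1 - N/65 (b(N) = N*(-1/65) + 1 = -N/65 + 1 = 1 - N/65)
(S(-9, s) + 27595) + b(Z) = ((-168 - 9)/(10 - 168) + 27595) + (1 - 1/65*(-15)) = (-177/(-158) + 27595) + (1 + 3/13) = (-1/158*(-177) + 27595) + 16/13 = (177/158 + 27595) + 16/13 = 4360187/158 + 16/13 = 56684959/2054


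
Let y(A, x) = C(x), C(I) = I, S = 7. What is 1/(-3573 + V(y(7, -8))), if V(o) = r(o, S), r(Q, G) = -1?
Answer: -1/3574 ≈ -0.00027980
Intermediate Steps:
y(A, x) = x
V(o) = -1
1/(-3573 + V(y(7, -8))) = 1/(-3573 - 1) = 1/(-3574) = -1/3574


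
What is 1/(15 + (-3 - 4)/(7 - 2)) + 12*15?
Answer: 12245/68 ≈ 180.07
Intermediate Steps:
1/(15 + (-3 - 4)/(7 - 2)) + 12*15 = 1/(15 - 7/5) + 180 = 1/(68/5) + 180 = 5/68 + 180 = 12245/68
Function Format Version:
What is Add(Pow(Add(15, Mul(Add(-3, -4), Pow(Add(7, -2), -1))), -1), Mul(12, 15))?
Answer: Rational(12245, 68) ≈ 180.07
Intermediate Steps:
Add(Pow(Add(15, Mul(Add(-3, -4), Pow(Add(7, -2), -1))), -1), Mul(12, 15)) = Add(Pow(Add(15, Mul(-7, Pow(5, -1))), -1), 180) = Add(Pow(Add(15, Mul(-7, Rational(1, 5))), -1), 180) = Add(Pow(Add(15, Rational(-7, 5)), -1), 180) = Add(Pow(Rational(68, 5), -1), 180) = Add(Rational(5, 68), 180) = Rational(12245, 68)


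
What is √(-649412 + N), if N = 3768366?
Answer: √3118954 ≈ 1766.1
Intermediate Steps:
√(-649412 + N) = √(-649412 + 3768366) = √3118954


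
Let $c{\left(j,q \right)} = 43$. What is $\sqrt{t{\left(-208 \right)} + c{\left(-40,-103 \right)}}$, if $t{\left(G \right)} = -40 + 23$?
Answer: $\sqrt{26} \approx 5.099$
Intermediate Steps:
$t{\left(G \right)} = -17$
$\sqrt{t{\left(-208 \right)} + c{\left(-40,-103 \right)}} = \sqrt{-17 + 43} = \sqrt{26}$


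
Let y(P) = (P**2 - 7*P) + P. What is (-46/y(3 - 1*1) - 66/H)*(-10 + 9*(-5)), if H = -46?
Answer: -36355/92 ≈ -395.16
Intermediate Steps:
y(P) = P**2 - 6*P
(-46/y(3 - 1*1) - 66/H)*(-10 + 9*(-5)) = (-46*1/((-6 + (3 - 1*1))*(3 - 1*1)) - 66/(-46))*(-10 + 9*(-5)) = (-46*1/((-6 + (3 - 1))*(3 - 1)) - 66*(-1/46))*(-10 - 45) = (-46*1/(2*(-6 + 2)) + 33/23)*(-55) = (-46/(2*(-4)) + 33/23)*(-55) = (-46/(-8) + 33/23)*(-55) = (-46*(-1/8) + 33/23)*(-55) = (23/4 + 33/23)*(-55) = (661/92)*(-55) = -36355/92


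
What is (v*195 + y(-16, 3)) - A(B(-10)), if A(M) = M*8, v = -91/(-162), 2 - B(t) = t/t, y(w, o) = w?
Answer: 4619/54 ≈ 85.537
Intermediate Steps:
B(t) = 1 (B(t) = 2 - t/t = 2 - 1*1 = 2 - 1 = 1)
v = 91/162 (v = -91*(-1/162) = 91/162 ≈ 0.56173)
A(M) = 8*M
(v*195 + y(-16, 3)) - A(B(-10)) = ((91/162)*195 - 16) - 8 = (5915/54 - 16) - 1*8 = 5051/54 - 8 = 4619/54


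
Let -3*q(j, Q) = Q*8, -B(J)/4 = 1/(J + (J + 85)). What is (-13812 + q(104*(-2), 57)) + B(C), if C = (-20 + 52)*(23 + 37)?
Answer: -54808704/3925 ≈ -13964.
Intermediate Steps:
C = 1920 (C = 32*60 = 1920)
B(J) = -4/(85 + 2*J) (B(J) = -4/(J + (J + 85)) = -4/(J + (85 + J)) = -4/(85 + 2*J))
q(j, Q) = -8*Q/3 (q(j, Q) = -Q*8/3 = -8*Q/3)
(-13812 + q(104*(-2), 57)) + B(C) = (-13812 - 8/3*57) - 4/(85 + 2*1920) = (-13812 - 152) - 4/(85 + 3840) = -13964 - 4/3925 = -54808704/3925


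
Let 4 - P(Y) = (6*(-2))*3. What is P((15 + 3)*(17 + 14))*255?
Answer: 10200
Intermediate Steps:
P(Y) = 40 (P(Y) = 4 - 6*(-2)*3 = 4 - (-12)*3 = 4 - 1*(-36) = 4 + 36 = 40)
P((15 + 3)*(17 + 14))*255 = 40*255 = 10200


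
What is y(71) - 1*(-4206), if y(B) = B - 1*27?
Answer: 4250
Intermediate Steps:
y(B) = -27 + B (y(B) = B - 27 = -27 + B)
y(71) - 1*(-4206) = (-27 + 71) - 1*(-4206) = 44 + 4206 = 4250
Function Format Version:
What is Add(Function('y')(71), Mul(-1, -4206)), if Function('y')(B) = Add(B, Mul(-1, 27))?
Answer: 4250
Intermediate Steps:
Function('y')(B) = Add(-27, B) (Function('y')(B) = Add(B, -27) = Add(-27, B))
Add(Function('y')(71), Mul(-1, -4206)) = Add(Add(-27, 71), Mul(-1, -4206)) = Add(44, 4206) = 4250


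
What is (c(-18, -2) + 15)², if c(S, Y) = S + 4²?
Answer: 169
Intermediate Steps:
c(S, Y) = 16 + S (c(S, Y) = S + 16 = 16 + S)
(c(-18, -2) + 15)² = ((16 - 18) + 15)² = (-2 + 15)² = 13² = 169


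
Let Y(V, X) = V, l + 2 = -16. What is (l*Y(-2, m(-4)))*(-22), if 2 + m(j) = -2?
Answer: -792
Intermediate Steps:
l = -18 (l = -2 - 16 = -18)
m(j) = -4 (m(j) = -2 - 2 = -4)
(l*Y(-2, m(-4)))*(-22) = -18*(-2)*(-22) = 36*(-22) = -792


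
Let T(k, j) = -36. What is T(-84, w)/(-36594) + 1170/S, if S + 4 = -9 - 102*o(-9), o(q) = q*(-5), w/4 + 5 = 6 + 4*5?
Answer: -2369404/9357899 ≈ -0.25320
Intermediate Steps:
w = 84 (w = -20 + 4*(6 + 4*5) = -20 + 4*(6 + 20) = -20 + 4*26 = -20 + 104 = 84)
o(q) = -5*q
S = -4603 (S = -4 + (-9 - (-510)*(-9)) = -4 + (-9 - 102*45) = -4 + (-9 - 4590) = -4 - 4599 = -4603)
T(-84, w)/(-36594) + 1170/S = -36/(-36594) + 1170/(-4603) = -36*(-1/36594) + 1170*(-1/4603) = 2/2033 - 1170/4603 = -2369404/9357899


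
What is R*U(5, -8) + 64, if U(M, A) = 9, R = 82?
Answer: 802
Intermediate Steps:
R*U(5, -8) + 64 = 82*9 + 64 = 738 + 64 = 802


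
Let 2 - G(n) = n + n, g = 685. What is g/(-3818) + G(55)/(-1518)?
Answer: -4547/41998 ≈ -0.10827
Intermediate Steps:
G(n) = 2 - 2*n (G(n) = 2 - (n + n) = 2 - 2*n)
g/(-3818) + G(55)/(-1518) = 685/(-3818) + (2 - 2*55)/(-1518) = 685*(-1/3818) + (2 - 110)*(-1/1518) = -685/3818 - 108*(-1/1518) = -685/3818 + 18/253 = -4547/41998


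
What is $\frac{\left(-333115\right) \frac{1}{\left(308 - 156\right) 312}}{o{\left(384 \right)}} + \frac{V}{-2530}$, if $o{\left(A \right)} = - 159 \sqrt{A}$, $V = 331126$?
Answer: $- \frac{165563}{1265} + \frac{333115 \sqrt{6}}{361939968} \approx -130.88$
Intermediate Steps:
$\frac{\left(-333115\right) \frac{1}{\left(308 - 156\right) 312}}{o{\left(384 \right)}} + \frac{V}{-2530} = \frac{\left(-333115\right) \frac{1}{\left(308 - 156\right) 312}}{\left(-159\right) \sqrt{384}} + \frac{331126}{-2530} = \frac{\left(-333115\right) \frac{1}{152 \cdot 312}}{\left(-159\right) 8 \sqrt{6}} + 331126 \left(- \frac{1}{2530}\right) = \frac{\left(-333115\right) \frac{1}{47424}}{\left(-1272\right) \sqrt{6}} - \frac{165563}{1265} = \left(-333115\right) \frac{1}{47424} \left(- \frac{\sqrt{6}}{7632}\right) - \frac{165563}{1265} = - \frac{333115 \left(- \frac{\sqrt{6}}{7632}\right)}{47424} - \frac{165563}{1265} = \frac{333115 \sqrt{6}}{361939968} - \frac{165563}{1265} = - \frac{165563}{1265} + \frac{333115 \sqrt{6}}{361939968}$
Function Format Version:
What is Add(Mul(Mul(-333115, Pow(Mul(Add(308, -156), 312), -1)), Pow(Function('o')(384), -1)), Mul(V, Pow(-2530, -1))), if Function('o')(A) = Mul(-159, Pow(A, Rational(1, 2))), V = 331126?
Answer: Add(Rational(-165563, 1265), Mul(Rational(333115, 361939968), Pow(6, Rational(1, 2)))) ≈ -130.88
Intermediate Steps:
Add(Mul(Mul(-333115, Pow(Mul(Add(308, -156), 312), -1)), Pow(Function('o')(384), -1)), Mul(V, Pow(-2530, -1))) = Add(Mul(Mul(-333115, Pow(Mul(Add(308, -156), 312), -1)), Pow(Mul(-159, Pow(384, Rational(1, 2))), -1)), Mul(331126, Pow(-2530, -1))) = Add(Mul(Mul(-333115, Pow(Mul(152, 312), -1)), Pow(Mul(-159, Mul(8, Pow(6, Rational(1, 2)))), -1)), Mul(331126, Rational(-1, 2530))) = Add(Mul(Mul(-333115, Pow(47424, -1)), Pow(Mul(-1272, Pow(6, Rational(1, 2))), -1)), Rational(-165563, 1265)) = Add(Mul(Mul(-333115, Rational(1, 47424)), Mul(Rational(-1, 7632), Pow(6, Rational(1, 2)))), Rational(-165563, 1265)) = Add(Mul(Rational(-333115, 47424), Mul(Rational(-1, 7632), Pow(6, Rational(1, 2)))), Rational(-165563, 1265)) = Add(Mul(Rational(333115, 361939968), Pow(6, Rational(1, 2))), Rational(-165563, 1265)) = Add(Rational(-165563, 1265), Mul(Rational(333115, 361939968), Pow(6, Rational(1, 2))))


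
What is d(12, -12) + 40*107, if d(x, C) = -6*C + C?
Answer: 4340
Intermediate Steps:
d(x, C) = -5*C
d(12, -12) + 40*107 = -5*(-12) + 40*107 = 60 + 4280 = 4340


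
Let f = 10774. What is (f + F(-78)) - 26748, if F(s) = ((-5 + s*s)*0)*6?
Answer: -15974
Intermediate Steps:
F(s) = 0 (F(s) = ((-5 + s²)*0)*6 = 0*6 = 0)
(f + F(-78)) - 26748 = (10774 + 0) - 26748 = 10774 - 26748 = -15974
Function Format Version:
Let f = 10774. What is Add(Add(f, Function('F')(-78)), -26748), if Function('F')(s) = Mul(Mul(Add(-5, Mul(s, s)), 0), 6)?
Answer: -15974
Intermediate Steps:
Function('F')(s) = 0 (Function('F')(s) = Mul(Mul(Add(-5, Pow(s, 2)), 0), 6) = Mul(0, 6) = 0)
Add(Add(f, Function('F')(-78)), -26748) = Add(Add(10774, 0), -26748) = Add(10774, -26748) = -15974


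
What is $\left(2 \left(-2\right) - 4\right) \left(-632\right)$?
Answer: $5056$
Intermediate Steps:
$\left(2 \left(-2\right) - 4\right) \left(-632\right) = \left(-4 - 4\right) \left(-632\right) = \left(-8\right) \left(-632\right) = 5056$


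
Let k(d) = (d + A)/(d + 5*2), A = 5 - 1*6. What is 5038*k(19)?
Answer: 90684/29 ≈ 3127.0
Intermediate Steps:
A = -1 (A = 5 - 6 = -1)
k(d) = (-1 + d)/(10 + d) (k(d) = (d - 1)/(d + 5*2) = (-1 + d)/(d + 10) = (-1 + d)/(10 + d))
5038*k(19) = 5038*((-1 + 19)/(10 + 19)) = 5038*(18/29) = 90684/29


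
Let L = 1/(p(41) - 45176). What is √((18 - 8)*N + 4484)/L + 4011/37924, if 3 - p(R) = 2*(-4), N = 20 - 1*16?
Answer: 4011/37924 - 90330*√1131 ≈ -3.0378e+6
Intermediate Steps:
N = 4 (N = 20 - 16 = 4)
p(R) = 11 (p(R) = 3 - 2*(-4) = 3 - 1*(-8) = 3 + 8 = 11)
L = -1/45165 (L = 1/(11 - 45176) = 1/(-45165) = -1/45165 ≈ -2.2141e-5)
√((18 - 8)*N + 4484)/L + 4011/37924 = √((18 - 8)*4 + 4484)/(-1/45165) + 4011/37924 = √(10*4 + 4484)*(-45165) + 4011*(1/37924) = √(40 + 4484)*(-45165) + 4011/37924 = √4524*(-45165) + 4011/37924 = (2*√1131)*(-45165) + 4011/37924 = -90330*√1131 + 4011/37924 = 4011/37924 - 90330*√1131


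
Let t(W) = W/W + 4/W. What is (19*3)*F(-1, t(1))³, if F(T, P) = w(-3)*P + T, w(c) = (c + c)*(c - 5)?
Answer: 778159383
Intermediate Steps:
t(W) = 1 + 4/W
w(c) = 2*c*(-5 + c) (w(c) = (2*c)*(-5 + c) = 2*c*(-5 + c))
F(T, P) = T + 48*P (F(T, P) = (2*(-3)*(-5 - 3))*P + T = (2*(-3)*(-8))*P + T = 48*P + T = T + 48*P)
(19*3)*F(-1, t(1))³ = (19*3)*(-1 + 48*((4 + 1)/1))³ = 57*(-1 + 48*(1*5))³ = 57*(-1 + 48*5)³ = 57*(-1 + 240)³ = 57*239³ = 57*13651919 = 778159383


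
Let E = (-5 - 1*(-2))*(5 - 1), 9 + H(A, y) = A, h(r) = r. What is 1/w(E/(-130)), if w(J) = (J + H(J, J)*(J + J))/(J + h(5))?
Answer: -21515/6558 ≈ -3.2807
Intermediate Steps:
H(A, y) = -9 + A
E = -12 (E = (-5 + 2)*4 = -3*4 = -12)
w(J) = (J + 2*J*(-9 + J))/(5 + J) (w(J) = (J + (-9 + J)*(J + J))/(J + 5) = (J + (-9 + J)*(2*J))/(5 + J) = (J + 2*J*(-9 + J))/(5 + J))
1/w(E/(-130)) = 1/((-12/(-130))*(-17 + 2*(-12/(-130)))/(5 - 12/(-130))) = 1/((-12*(-1/130))*(-17 + 2*(-12*(-1/130)))/(5 - 12*(-1/130))) = 1/(6*(-17 + 2*(6/65))/(65*(5 + 6/65))) = 1/(6*(-17 + 12/65)/(65*(331/65))) = 1/((6/65)*(65/331)*(-1093/65)) = 1/(-6558/21515) = -21515/6558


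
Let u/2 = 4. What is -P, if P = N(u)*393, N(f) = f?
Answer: -3144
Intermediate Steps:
u = 8 (u = 2*4 = 8)
P = 3144 (P = 8*393 = 3144)
-P = -1*3144 = -3144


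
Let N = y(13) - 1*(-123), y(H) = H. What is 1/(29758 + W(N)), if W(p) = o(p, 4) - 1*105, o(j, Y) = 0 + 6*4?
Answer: 1/29677 ≈ 3.3696e-5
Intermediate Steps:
o(j, Y) = 24 (o(j, Y) = 0 + 24 = 24)
N = 136 (N = 13 - 1*(-123) = 13 + 123 = 136)
W(p) = -81 (W(p) = 24 - 1*105 = 24 - 105 = -81)
1/(29758 + W(N)) = 1/(29758 - 81) = 1/29677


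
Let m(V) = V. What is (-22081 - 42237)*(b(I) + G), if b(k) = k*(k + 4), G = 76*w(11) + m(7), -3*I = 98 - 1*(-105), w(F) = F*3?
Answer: -3949639744/9 ≈ -4.3885e+8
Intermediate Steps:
w(F) = 3*F
I = -203/3 (I = -(98 - 1*(-105))/3 = -(98 + 105)/3 = -1/3*203 = -203/3 ≈ -67.667)
G = 2515 (G = 76*(3*11) + 7 = 76*33 + 7 = 2508 + 7 = 2515)
b(k) = k*(4 + k)
(-22081 - 42237)*(b(I) + G) = (-22081 - 42237)*(-203*(4 - 203/3)/3 + 2515) = -64318*(-203/3*(-191/3) + 2515) = -64318*(38773/9 + 2515) = -64318*61408/9 = -3949639744/9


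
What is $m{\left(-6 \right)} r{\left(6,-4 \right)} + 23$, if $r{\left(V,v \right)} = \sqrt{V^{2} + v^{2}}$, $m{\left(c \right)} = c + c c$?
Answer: $23 + 60 \sqrt{13} \approx 239.33$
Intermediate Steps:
$m{\left(c \right)} = c + c^{2}$
$m{\left(-6 \right)} r{\left(6,-4 \right)} + 23 = - 6 \left(1 - 6\right) \sqrt{6^{2} + \left(-4\right)^{2}} + 23 = \left(-6\right) \left(-5\right) \sqrt{36 + 16} + 23 = 30 \sqrt{52} + 23 = 30 \cdot 2 \sqrt{13} + 23 = 60 \sqrt{13} + 23 = 23 + 60 \sqrt{13}$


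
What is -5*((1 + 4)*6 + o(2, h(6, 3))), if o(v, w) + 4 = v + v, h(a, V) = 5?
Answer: -150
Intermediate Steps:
o(v, w) = -4 + 2*v (o(v, w) = -4 + (v + v) = -4 + 2*v)
-5*((1 + 4)*6 + o(2, h(6, 3))) = -5*((1 + 4)*6 + (-4 + 2*2)) = -5*(5*6 + (-4 + 4)) = -5*(30 + 0) = -5*30 = -150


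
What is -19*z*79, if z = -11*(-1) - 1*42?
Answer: 46531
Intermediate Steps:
z = -31 (z = 11 - 42 = -31)
-19*z*79 = -19*(-31)*79 = 589*79 = 46531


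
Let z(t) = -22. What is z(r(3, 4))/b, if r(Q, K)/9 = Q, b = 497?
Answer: -22/497 ≈ -0.044266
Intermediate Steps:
r(Q, K) = 9*Q
z(r(3, 4))/b = -22/497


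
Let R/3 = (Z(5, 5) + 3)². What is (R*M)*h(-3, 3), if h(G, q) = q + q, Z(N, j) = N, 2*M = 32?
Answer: 18432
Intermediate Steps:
M = 16 (M = (½)*32 = 16)
h(G, q) = 2*q
R = 192 (R = 3*(5 + 3)² = 3*8² = 3*64 = 192)
(R*M)*h(-3, 3) = (192*16)*(2*3) = 3072*6 = 18432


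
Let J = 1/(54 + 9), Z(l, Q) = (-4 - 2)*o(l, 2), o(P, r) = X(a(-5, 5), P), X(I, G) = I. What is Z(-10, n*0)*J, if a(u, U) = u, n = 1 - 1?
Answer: 10/21 ≈ 0.47619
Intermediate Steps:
n = 0
o(P, r) = -5
Z(l, Q) = 30 (Z(l, Q) = (-4 - 2)*(-5) = -6*(-5) = 30)
J = 1/63 ≈ 0.015873
Z(-10, n*0)*J = 30*(1/63) = 10/21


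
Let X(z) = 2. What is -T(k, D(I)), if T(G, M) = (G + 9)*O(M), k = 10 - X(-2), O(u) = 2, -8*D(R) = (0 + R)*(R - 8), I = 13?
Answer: -34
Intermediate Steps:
D(R) = -R*(-8 + R)/8 (D(R) = -(0 + R)*(R - 8)/8 = -R*(-8 + R)/8)
k = 8 (k = 10 - 1*2 = 10 - 2 = 8)
T(G, M) = 18 + 2*G (T(G, M) = (G + 9)*2 = (9 + G)*2 = 18 + 2*G)
-T(k, D(I)) = -(18 + 2*8) = -(18 + 16) = -1*34 = -34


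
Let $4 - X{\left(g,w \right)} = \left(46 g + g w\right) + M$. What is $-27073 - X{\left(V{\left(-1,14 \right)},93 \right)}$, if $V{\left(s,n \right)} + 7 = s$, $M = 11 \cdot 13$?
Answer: $-28046$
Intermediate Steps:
$M = 143$
$V{\left(s,n \right)} = -7 + s$
$X{\left(g,w \right)} = -139 - 46 g - g w$ ($X{\left(g,w \right)} = 4 - \left(\left(46 g + g w\right) + 143\right) = 4 - \left(143 + 46 g + g w\right) = -139 - 46 g - g w$)
$-27073 - X{\left(V{\left(-1,14 \right)},93 \right)} = -27073 - \left(-139 - 46 \left(-7 - 1\right) - \left(-7 - 1\right) 93\right) = -27073 - \left(-139 - -368 - \left(-8\right) 93\right) = -27073 - \left(-139 + 368 + 744\right) = -27073 - 973 = -28046$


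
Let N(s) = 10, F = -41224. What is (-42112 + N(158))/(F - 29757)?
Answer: 42102/70981 ≈ 0.59314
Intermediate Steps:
(-42112 + N(158))/(F - 29757) = (-42112 + 10)/(-41224 - 29757) = -42102/(-70981) = -42102*(-1/70981) = 42102/70981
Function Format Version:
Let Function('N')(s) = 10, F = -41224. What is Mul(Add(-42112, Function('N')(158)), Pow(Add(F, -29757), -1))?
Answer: Rational(42102, 70981) ≈ 0.59314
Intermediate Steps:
Mul(Add(-42112, Function('N')(158)), Pow(Add(F, -29757), -1)) = Mul(Add(-42112, 10), Pow(Add(-41224, -29757), -1)) = Mul(-42102, Pow(-70981, -1)) = Mul(-42102, Rational(-1, 70981)) = Rational(42102, 70981)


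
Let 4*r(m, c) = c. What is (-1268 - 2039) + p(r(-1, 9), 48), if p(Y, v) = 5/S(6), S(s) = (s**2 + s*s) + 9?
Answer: -267862/81 ≈ -3306.9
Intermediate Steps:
r(m, c) = c/4
S(s) = 9 + 2*s**2 (S(s) = (s**2 + s**2) + 9 = 2*s**2 + 9 = 9 + 2*s**2)
p(Y, v) = 5/81 (p(Y, v) = 5/(9 + 2*6**2) = 5/(9 + 2*36) = 5/(9 + 72) = 5/81)
(-1268 - 2039) + p(r(-1, 9), 48) = (-1268 - 2039) + 5/81 = -3307 + 5/81 = -267862/81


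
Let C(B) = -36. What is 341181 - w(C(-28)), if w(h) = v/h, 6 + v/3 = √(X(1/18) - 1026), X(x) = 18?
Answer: 682361/2 + I*√7 ≈ 3.4118e+5 + 2.6458*I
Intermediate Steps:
v = -18 + 36*I*√7 (v = -18 + 3*√(18 - 1026) = -18 + 3*√(-1008) = -18 + 3*(12*I*√7) = -18 + 36*I*√7 ≈ -18.0 + 95.247*I)
w(h) = (-18 + 36*I*√7)/h
341181 - w(C(-28)) = 341181 - 18*(-1 + 2*I*√7)/(-36) = 341181 - 18*(-1)*(-1 + 2*I*√7)/36 = 341181 - (½ - I*√7) = 341181 + (-½ + I*√7) = 682361/2 + I*√7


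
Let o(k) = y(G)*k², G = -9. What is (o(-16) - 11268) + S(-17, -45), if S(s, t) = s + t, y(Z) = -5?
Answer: -12610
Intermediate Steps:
o(k) = -5*k²
(o(-16) - 11268) + S(-17, -45) = (-5*(-16)² - 11268) + (-17 - 45) = (-5*256 - 11268) - 62 = (-1280 - 11268) - 62 = -12548 - 62 = -12610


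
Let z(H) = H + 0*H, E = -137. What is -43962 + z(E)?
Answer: -44099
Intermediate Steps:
z(H) = H (z(H) = H + 0 = H)
-43962 + z(E) = -43962 - 137 = -44099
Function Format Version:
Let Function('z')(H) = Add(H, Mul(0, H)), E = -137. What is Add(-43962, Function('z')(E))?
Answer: -44099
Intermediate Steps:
Function('z')(H) = H (Function('z')(H) = Add(H, 0) = H)
Add(-43962, Function('z')(E)) = Add(-43962, -137) = -44099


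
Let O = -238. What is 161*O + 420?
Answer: -37898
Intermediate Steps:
161*O + 420 = 161*(-238) + 420 = -38318 + 420 = -37898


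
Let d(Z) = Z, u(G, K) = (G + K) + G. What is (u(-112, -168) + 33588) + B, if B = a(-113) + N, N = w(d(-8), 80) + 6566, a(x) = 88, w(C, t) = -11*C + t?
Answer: 40018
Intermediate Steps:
u(G, K) = K + 2*G
w(C, t) = t - 11*C
N = 6734 (N = (80 - 11*(-8)) + 6566 = (80 + 88) + 6566 = 168 + 6566 = 6734)
B = 6822 (B = 88 + 6734 = 6822)
(u(-112, -168) + 33588) + B = ((-168 + 2*(-112)) + 33588) + 6822 = ((-168 - 224) + 33588) + 6822 = (-392 + 33588) + 6822 = 33196 + 6822 = 40018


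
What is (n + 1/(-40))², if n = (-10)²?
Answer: 15992001/1600 ≈ 9995.0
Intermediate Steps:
n = 100
(n + 1/(-40))² = (100 + 1/(-40))² = (100 - 1/40)² = (3999/40)² = 15992001/1600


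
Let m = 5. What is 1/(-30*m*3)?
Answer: -1/450 ≈ -0.0022222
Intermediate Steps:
1/(-30*m*3) = 1/(-150*3) = 1/(-30*15) = 1/(-450) = -1/450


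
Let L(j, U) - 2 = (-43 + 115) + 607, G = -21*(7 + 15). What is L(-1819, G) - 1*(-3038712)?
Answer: 3039393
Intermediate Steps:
G = -462 (G = -21*22 = -462)
L(j, U) = 681 (L(j, U) = 2 + ((-43 + 115) + 607) = 2 + (72 + 607) = 2 + 679 = 681)
L(-1819, G) - 1*(-3038712) = 681 - 1*(-3038712) = 681 + 3038712 = 3039393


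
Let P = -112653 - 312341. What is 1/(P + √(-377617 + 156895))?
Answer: -212497/90310060379 - I*√220722/180620120758 ≈ -2.353e-6 - 2.6011e-9*I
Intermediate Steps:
P = -424994
1/(P + √(-377617 + 156895)) = 1/(-424994 + √(-377617 + 156895)) = 1/(-424994 + √(-220722)) = 1/(-424994 + I*√220722)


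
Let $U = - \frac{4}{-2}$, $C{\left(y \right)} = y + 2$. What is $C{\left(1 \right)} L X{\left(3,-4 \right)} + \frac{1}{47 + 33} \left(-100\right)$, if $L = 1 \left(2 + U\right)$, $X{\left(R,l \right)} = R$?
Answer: $\frac{139}{4} \approx 34.75$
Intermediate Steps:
$C{\left(y \right)} = 2 + y$
$U = 2$ ($U = \left(-4\right) \left(- \frac{1}{2}\right) = 2$)
$L = 4$ ($L = 1 \left(2 + 2\right) = 1 \cdot 4 = 4$)
$C{\left(1 \right)} L X{\left(3,-4 \right)} + \frac{1}{47 + 33} \left(-100\right) = \left(2 + 1\right) 4 \cdot 3 + \frac{1}{47 + 33} \left(-100\right) = 3 \cdot 4 \cdot 3 + \frac{1}{80} \left(-100\right) = 12 \cdot 3 + \frac{1}{80} \left(-100\right) = 36 - \frac{5}{4} = \frac{139}{4}$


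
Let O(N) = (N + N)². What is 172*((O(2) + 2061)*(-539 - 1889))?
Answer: -867388432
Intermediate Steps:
O(N) = 4*N² (O(N) = (2*N)² = 4*N²)
172*((O(2) + 2061)*(-539 - 1889)) = 172*((4*2² + 2061)*(-539 - 1889)) = 172*((4*4 + 2061)*(-2428)) = 172*((16 + 2061)*(-2428)) = 172*(2077*(-2428)) = 172*(-5042956) = -867388432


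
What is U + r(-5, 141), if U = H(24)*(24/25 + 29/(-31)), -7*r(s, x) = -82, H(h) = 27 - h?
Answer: 63949/5425 ≈ 11.788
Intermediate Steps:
r(s, x) = 82/7 (r(s, x) = -1/7*(-82) = 82/7)
U = 57/775 (U = (27 - 1*24)*(24/25 + 29/(-31)) = (27 - 24)*(24*(1/25) + 29*(-1/31)) = 3*(24/25 - 29/31) = 3*(19/775) = 57/775 ≈ 0.073548)
U + r(-5, 141) = 57/775 + 82/7 = 63949/5425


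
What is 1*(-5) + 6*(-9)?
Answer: -59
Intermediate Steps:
1*(-5) + 6*(-9) = -5 - 54 = -59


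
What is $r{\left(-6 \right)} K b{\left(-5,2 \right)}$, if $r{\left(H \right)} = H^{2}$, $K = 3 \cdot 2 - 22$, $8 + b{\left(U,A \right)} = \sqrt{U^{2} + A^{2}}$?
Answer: $4608 - 576 \sqrt{29} \approx 1506.1$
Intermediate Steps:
$b{\left(U,A \right)} = -8 + \sqrt{A^{2} + U^{2}}$ ($b{\left(U,A \right)} = -8 + \sqrt{U^{2} + A^{2}} = -8 + \sqrt{A^{2} + U^{2}}$)
$K = -16$ ($K = 6 - 22 = -16$)
$r{\left(-6 \right)} K b{\left(-5,2 \right)} = \left(-6\right)^{2} \left(-16\right) \left(-8 + \sqrt{2^{2} + \left(-5\right)^{2}}\right) = 36 \left(-16\right) \left(-8 + \sqrt{4 + 25}\right) = - 576 \left(-8 + \sqrt{29}\right) = 4608 - 576 \sqrt{29}$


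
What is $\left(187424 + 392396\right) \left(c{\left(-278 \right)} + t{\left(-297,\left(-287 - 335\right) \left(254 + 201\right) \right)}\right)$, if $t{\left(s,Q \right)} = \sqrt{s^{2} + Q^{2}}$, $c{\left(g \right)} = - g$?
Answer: $161189960 + 579820 \sqrt{80094748309} \approx 1.6426 \cdot 10^{11}$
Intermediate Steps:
$t{\left(s,Q \right)} = \sqrt{Q^{2} + s^{2}}$
$\left(187424 + 392396\right) \left(c{\left(-278 \right)} + t{\left(-297,\left(-287 - 335\right) \left(254 + 201\right) \right)}\right) = \left(187424 + 392396\right) \left(\left(-1\right) \left(-278\right) + \sqrt{\left(\left(-287 - 335\right) \left(254 + 201\right)\right)^{2} + \left(-297\right)^{2}}\right) = 579820 \left(278 + \sqrt{\left(\left(-622\right) 455\right)^{2} + 88209}\right) = 579820 \left(278 + \sqrt{\left(-283010\right)^{2} + 88209}\right) = 579820 \left(278 + \sqrt{80094660100 + 88209}\right) = 579820 \left(278 + \sqrt{80094748309}\right) = 161189960 + 579820 \sqrt{80094748309}$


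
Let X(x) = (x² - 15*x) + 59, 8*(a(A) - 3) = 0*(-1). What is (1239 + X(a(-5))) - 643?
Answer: 619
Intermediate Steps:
a(A) = 3 (a(A) = 3 + (0*(-1))/8 = 3 + (⅛)*0 = 3 + 0 = 3)
X(x) = 59 + x² - 15*x
(1239 + X(a(-5))) - 643 = (1239 + (59 + 3² - 15*3)) - 643 = (1239 + (59 + 9 - 45)) - 643 = (1239 + 23) - 643 = 1262 - 643 = 619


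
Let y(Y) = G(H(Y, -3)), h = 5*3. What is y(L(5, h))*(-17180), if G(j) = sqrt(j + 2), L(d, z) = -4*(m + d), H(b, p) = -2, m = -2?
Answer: 0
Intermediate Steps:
h = 15
L(d, z) = 8 - 4*d (L(d, z) = -4*(-2 + d) = 8 - 4*d)
G(j) = sqrt(2 + j)
y(Y) = 0 (y(Y) = sqrt(2 - 2) = sqrt(0) = 0)
y(L(5, h))*(-17180) = 0*(-17180) = 0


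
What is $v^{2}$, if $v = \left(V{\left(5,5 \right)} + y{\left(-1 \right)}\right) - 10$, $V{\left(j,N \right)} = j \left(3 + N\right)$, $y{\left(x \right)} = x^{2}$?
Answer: $961$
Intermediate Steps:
$v = 31$ ($v = \left(5 \left(3 + 5\right) + \left(-1\right)^{2}\right) - 10 = \left(5 \cdot 8 + 1\right) - 10 = \left(40 + 1\right) - 10 = 41 - 10 = 31$)
$v^{2} = 31^{2} = 961$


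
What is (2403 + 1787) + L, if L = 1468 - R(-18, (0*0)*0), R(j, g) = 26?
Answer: 5632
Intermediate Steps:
L = 1442 (L = 1468 - 1*26 = 1468 - 26 = 1442)
(2403 + 1787) + L = (2403 + 1787) + 1442 = 4190 + 1442 = 5632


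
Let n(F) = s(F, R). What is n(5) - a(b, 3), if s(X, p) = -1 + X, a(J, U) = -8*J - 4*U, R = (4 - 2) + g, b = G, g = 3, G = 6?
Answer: 64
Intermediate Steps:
b = 6
R = 5 (R = (4 - 2) + 3 = 2 + 3 = 5)
n(F) = -1 + F
n(5) - a(b, 3) = (-1 + 5) - (-8*6 - 4*3) = 4 - (-48 - 12) = 4 - 1*(-60) = 4 + 60 = 64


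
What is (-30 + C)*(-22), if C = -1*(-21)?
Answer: 198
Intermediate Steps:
C = 21
(-30 + C)*(-22) = (-30 + 21)*(-22) = -9*(-22) = 198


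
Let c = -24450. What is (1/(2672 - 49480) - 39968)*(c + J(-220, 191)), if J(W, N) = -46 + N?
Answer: 45470332234225/46808 ≈ 9.7142e+8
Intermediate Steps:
(1/(2672 - 49480) - 39968)*(c + J(-220, 191)) = (1/(2672 - 49480) - 39968)*(-24450 + (-46 + 191)) = (1/(-46808) - 39968)*(-24450 + 145) = (-1/46808 - 39968)*(-24305) = -1870822145/46808*(-24305) = 45470332234225/46808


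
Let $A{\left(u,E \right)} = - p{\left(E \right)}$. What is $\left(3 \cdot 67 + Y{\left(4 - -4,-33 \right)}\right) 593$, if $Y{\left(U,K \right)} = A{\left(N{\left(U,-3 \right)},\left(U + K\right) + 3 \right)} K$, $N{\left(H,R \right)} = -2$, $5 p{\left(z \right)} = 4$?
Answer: $\frac{674241}{5} \approx 1.3485 \cdot 10^{5}$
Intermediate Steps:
$p{\left(z \right)} = \frac{4}{5}$ ($p{\left(z \right)} = \frac{1}{5} \cdot 4 = \frac{4}{5}$)
$A{\left(u,E \right)} = - \frac{4}{5}$ ($A{\left(u,E \right)} = \left(-1\right) \frac{4}{5} = - \frac{4}{5}$)
$Y{\left(U,K \right)} = - \frac{4 K}{5}$
$\left(3 \cdot 67 + Y{\left(4 - -4,-33 \right)}\right) 593 = \left(3 \cdot 67 - - \frac{132}{5}\right) 593 = \left(201 + \frac{132}{5}\right) 593 = \frac{1137}{5} \cdot 593 = \frac{674241}{5}$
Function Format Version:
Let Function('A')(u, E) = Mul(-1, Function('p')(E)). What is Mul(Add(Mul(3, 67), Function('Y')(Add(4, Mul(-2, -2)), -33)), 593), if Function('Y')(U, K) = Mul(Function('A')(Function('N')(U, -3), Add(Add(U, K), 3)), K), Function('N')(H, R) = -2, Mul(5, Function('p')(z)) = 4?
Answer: Rational(674241, 5) ≈ 1.3485e+5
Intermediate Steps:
Function('p')(z) = Rational(4, 5) (Function('p')(z) = Mul(Rational(1, 5), 4) = Rational(4, 5))
Function('A')(u, E) = Rational(-4, 5) (Function('A')(u, E) = Mul(-1, Rational(4, 5)) = Rational(-4, 5))
Function('Y')(U, K) = Mul(Rational(-4, 5), K)
Mul(Add(Mul(3, 67), Function('Y')(Add(4, Mul(-2, -2)), -33)), 593) = Mul(Add(Mul(3, 67), Mul(Rational(-4, 5), -33)), 593) = Mul(Add(201, Rational(132, 5)), 593) = Mul(Rational(1137, 5), 593) = Rational(674241, 5)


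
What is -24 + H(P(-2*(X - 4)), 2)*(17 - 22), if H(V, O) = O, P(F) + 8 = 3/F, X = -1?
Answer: -34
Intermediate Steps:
P(F) = -8 + 3/F
-24 + H(P(-2*(X - 4)), 2)*(17 - 22) = -24 + 2*(17 - 22) = -24 + 2*(-5) = -24 - 10 = -34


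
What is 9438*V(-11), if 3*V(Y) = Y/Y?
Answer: 3146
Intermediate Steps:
V(Y) = ⅓ (V(Y) = (Y/Y)/3 = (⅓)*1 = ⅓)
9438*V(-11) = 9438*(⅓) = 3146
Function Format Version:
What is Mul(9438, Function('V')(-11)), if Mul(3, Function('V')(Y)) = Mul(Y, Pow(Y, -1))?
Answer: 3146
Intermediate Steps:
Function('V')(Y) = Rational(1, 3) (Function('V')(Y) = Mul(Rational(1, 3), Mul(Y, Pow(Y, -1))) = Mul(Rational(1, 3), 1) = Rational(1, 3))
Mul(9438, Function('V')(-11)) = Mul(9438, Rational(1, 3)) = 3146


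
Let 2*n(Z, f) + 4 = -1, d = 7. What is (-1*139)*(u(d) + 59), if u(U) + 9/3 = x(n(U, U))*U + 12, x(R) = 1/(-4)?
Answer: -36835/4 ≈ -9208.8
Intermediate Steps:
n(Z, f) = -5/2 (n(Z, f) = -2 + (½)*(-1) = -2 - ½ = -5/2)
x(R) = -¼
u(U) = 9 - U/4 (u(U) = -3 + (-U/4 + 12) = -3 + (12 - U/4) = 9 - U/4)
(-1*139)*(u(d) + 59) = (-1*139)*((9 - ¼*7) + 59) = -139*((9 - 7/4) + 59) = -139*(29/4 + 59) = -139*265/4 = -36835/4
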